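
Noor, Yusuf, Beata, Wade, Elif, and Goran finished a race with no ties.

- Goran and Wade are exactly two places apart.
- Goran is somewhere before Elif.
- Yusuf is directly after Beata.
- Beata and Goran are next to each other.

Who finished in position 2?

Noor

With clues 1–3, Wade is ruled out for place 2.
With clues 1–4, Beata, Elif, Goran, and Yusuf are ruled out for place 2.
So place 2 is Noor.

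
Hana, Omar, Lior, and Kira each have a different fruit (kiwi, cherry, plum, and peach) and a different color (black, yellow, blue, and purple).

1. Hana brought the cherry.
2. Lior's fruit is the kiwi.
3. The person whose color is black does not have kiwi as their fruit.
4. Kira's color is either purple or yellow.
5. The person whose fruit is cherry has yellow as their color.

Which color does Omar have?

With clues 1–5, blue, purple, and yellow are impossible for Omar's color.
That leaves black.

black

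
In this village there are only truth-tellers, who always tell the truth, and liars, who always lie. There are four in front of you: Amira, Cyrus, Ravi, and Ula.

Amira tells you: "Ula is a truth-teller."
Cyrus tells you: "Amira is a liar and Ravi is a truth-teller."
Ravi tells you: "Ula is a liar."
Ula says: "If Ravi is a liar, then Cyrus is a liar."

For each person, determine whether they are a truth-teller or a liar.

Amira: truth-teller, Cyrus: liar, Ravi: liar, Ula: truth-teller

Consider Amira. Suppose Amira is a liar.
Then no assignment of the remaining roles makes every statement match its speaker's type — contradiction.
So Amira is a truth-teller.
With that fixed, Cyrus's statement is false, so Cyrus is a liar.
With that fixed, Ula's statement is true, so Ula is a truth-teller.
With that fixed, Ravi's statement is false, so Ravi is a liar.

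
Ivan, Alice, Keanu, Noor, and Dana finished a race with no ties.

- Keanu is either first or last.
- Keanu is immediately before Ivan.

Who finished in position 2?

With clue 1, Keanu is ruled out for place 2.
With clues 1–2, Alice, Dana, and Noor are ruled out for place 2.
So place 2 is Ivan.

Ivan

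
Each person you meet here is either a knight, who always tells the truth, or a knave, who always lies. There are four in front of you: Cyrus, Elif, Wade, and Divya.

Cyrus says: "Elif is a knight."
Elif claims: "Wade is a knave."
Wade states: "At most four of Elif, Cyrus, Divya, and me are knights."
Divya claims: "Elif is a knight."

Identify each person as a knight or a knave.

Regardless of anyone's role, Wade's statement is true, so Wade is a knight.
With that fixed, Elif's statement is false, so Elif is a knave.
With that fixed, Divya's statement is false, so Divya is a knave.
With that fixed, Cyrus's statement is false, so Cyrus is a knave.

Cyrus: knave, Elif: knave, Wade: knight, Divya: knave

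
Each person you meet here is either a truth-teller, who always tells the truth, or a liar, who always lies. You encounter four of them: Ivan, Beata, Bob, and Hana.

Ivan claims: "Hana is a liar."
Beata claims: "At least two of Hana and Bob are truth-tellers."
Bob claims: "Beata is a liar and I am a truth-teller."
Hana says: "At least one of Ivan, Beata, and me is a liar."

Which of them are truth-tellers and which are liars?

Ivan: liar, Beata: liar, Bob: liar, Hana: truth-teller

Consider Ivan. Suppose Ivan is a truth-teller.
Then no assignment of the remaining roles makes every statement match its speaker's type — contradiction.
So Ivan is a liar.
With that fixed, Hana's statement is true, so Hana is a truth-teller.
Consider Beata. Suppose Beata is a truth-teller.
Then no assignment of the remaining roles makes every statement match its speaker's type — contradiction.
So Beata is a liar.
Consider Bob. Suppose Bob is a truth-teller.
Then Beata's statement comes out true, contradicting Beata being a liar.
So Bob is a liar.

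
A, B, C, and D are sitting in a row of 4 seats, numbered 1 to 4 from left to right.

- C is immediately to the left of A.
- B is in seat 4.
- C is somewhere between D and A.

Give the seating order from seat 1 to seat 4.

From clue 1: A is in {2,3,4}.
From clues 1–2: B → seat 4.
From clues 1–3: D → seat 1, C → seat 2, A → seat 3.

D, C, A, B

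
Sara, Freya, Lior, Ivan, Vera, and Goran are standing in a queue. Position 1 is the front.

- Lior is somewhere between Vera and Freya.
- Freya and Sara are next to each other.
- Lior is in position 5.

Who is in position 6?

Vera

With clue 1, Lior is ruled out for position 6.
With clues 1–3, Freya, Goran, Ivan, and Sara are ruled out for position 6.
So position 6 is Vera.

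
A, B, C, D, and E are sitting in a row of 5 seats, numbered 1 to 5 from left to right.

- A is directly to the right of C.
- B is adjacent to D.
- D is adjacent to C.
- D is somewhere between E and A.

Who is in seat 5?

With clue 1, C is ruled out for seat 5.
With clues 1–3, B and D are ruled out for seat 5.
With clues 1–4, E is ruled out for seat 5.
So seat 5 is A.

A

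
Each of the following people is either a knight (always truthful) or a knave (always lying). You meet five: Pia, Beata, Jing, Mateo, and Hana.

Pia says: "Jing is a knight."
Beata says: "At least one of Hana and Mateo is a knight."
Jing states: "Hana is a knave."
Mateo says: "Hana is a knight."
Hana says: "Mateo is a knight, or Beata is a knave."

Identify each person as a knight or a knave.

Consider Pia. Suppose Pia is a knight.
Then no assignment of the remaining roles makes every statement match its speaker's type — contradiction.
So Pia is a knave.
Consider Beata. Suppose Beata is a knave.
Then no assignment of the remaining roles makes every statement match its speaker's type — contradiction.
So Beata is a knight.
Consider Jing. Suppose Jing is a knight.
Then Pia's statement comes out true, contradicting Pia being a knave.
So Jing is a knave.
Consider Mateo. Suppose Mateo is a knave.
Then no assignment of the remaining roles makes every statement match its speaker's type — contradiction.
So Mateo is a knight.
With that fixed, Hana's statement is true, so Hana is a knight.

Pia: knave, Beata: knight, Jing: knave, Mateo: knight, Hana: knight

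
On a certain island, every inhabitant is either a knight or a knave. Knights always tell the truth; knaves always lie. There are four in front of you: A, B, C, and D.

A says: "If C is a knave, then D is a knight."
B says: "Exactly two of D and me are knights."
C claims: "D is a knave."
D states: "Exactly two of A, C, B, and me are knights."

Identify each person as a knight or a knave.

A: knight, B: knave, C: knave, D: knight

Consider A. Suppose A is a knave.
Then no assignment of the remaining roles makes every statement match its speaker's type — contradiction.
So A is a knight.
Consider B. Suppose B is a knight.
Then no assignment of the remaining roles makes every statement match its speaker's type — contradiction.
So B is a knave.
Consider C. Suppose C is a knight.
Then whichever role D has, D's statement has the wrong truth value — contradiction.
So C is a knave.
Consider D. Suppose D is a knave.
Then A's statement comes out false, contradicting A being a knight.
So D is a knight.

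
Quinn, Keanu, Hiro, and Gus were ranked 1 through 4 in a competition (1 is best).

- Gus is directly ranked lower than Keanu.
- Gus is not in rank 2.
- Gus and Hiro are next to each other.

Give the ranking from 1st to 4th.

Quinn, Keanu, Gus, Hiro

From clue 1: Keanu is in {1,2,3}.
From clues 1–2: Keanu is in {2,3}.
From clues 1–3: Quinn → rank 1, Keanu → rank 2, Gus → rank 3, Hiro → rank 4.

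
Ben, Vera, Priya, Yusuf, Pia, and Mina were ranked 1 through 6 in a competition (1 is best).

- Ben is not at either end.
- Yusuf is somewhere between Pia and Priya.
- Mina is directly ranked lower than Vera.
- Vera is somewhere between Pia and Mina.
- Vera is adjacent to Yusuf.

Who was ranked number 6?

Priya

With clue 1, Ben is ruled out for rank 6.
With clues 1–2, Yusuf is ruled out for rank 6.
With clues 1–3, Vera is ruled out for rank 6.
With clues 1–4, Pia is ruled out for rank 6.
With clues 1–5, Mina is ruled out for rank 6.
So rank 6 is Priya.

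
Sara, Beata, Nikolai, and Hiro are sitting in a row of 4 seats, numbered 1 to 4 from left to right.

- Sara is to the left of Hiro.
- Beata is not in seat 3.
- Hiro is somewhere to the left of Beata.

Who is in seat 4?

With clue 1, Sara is ruled out for seat 4.
With clues 1–3, Hiro and Nikolai are ruled out for seat 4.
So seat 4 is Beata.

Beata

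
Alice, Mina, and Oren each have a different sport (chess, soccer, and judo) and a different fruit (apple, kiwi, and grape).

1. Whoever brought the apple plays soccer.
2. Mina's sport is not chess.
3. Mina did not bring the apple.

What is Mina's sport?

With clues 1–2, chess is impossible for Mina's sport.
With clues 1–3, soccer is impossible for Mina's sport.
That leaves judo.

judo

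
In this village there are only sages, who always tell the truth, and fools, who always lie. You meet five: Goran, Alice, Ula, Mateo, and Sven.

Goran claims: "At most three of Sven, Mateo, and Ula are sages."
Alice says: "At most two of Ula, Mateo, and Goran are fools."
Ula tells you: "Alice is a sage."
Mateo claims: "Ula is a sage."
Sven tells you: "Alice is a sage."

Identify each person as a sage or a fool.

Goran: sage, Alice: sage, Ula: sage, Mateo: sage, Sven: sage

Regardless of anyone's role, Goran's statement is true, so Goran is a sage.
With that fixed, Alice's statement is true, so Alice is a sage.
With that fixed, Ula's statement is true, so Ula is a sage.
With that fixed, Mateo's statement is true, so Mateo is a sage.
With that fixed, Sven's statement is true, so Sven is a sage.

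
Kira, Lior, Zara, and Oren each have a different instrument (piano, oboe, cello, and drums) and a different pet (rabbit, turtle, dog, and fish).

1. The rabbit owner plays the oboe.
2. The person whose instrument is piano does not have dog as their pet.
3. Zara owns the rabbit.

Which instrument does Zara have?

With clues 1–3, cello, drums, and piano are impossible for Zara's instrument.
That leaves oboe.

oboe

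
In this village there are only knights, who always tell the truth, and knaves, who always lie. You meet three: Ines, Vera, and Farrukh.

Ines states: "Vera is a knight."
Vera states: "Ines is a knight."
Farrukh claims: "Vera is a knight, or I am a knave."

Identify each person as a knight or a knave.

Consider Ines. Suppose Ines is a knave.
Then no assignment of the remaining roles makes every statement match its speaker's type — contradiction.
So Ines is a knight.
With that fixed, Vera's statement is true, so Vera is a knight.
With that fixed, Farrukh's statement is true, so Farrukh is a knight.

Ines: knight, Vera: knight, Farrukh: knight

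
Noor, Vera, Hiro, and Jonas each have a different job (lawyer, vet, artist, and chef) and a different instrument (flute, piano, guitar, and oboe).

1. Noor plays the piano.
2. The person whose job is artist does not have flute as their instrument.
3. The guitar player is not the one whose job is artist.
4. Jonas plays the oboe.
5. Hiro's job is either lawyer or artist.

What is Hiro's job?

With clues 1–4, artist is impossible for Hiro's job.
With clues 1–5, chef and vet are impossible for Hiro's job.
That leaves lawyer.

lawyer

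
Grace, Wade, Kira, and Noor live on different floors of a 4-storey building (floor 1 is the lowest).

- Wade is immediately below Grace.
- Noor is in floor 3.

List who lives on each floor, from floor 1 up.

Wade, Grace, Noor, Kira

From clue 1: Grace is in {2,3,4}.
From clues 1–2: Wade → floor 1, Grace → floor 2, Noor → floor 3, Kira → floor 4.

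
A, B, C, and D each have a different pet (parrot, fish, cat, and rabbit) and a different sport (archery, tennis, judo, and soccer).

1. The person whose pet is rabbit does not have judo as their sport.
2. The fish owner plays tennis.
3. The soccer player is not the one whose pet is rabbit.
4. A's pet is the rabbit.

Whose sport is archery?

With clues 1–4, B, C, and D are impossible for the one with sport archery.
That leaves A.

A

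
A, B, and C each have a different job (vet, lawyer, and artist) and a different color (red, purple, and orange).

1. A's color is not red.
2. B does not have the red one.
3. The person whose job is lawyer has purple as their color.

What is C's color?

red

With clues 1–2, orange and purple are impossible for C's color.
That leaves red.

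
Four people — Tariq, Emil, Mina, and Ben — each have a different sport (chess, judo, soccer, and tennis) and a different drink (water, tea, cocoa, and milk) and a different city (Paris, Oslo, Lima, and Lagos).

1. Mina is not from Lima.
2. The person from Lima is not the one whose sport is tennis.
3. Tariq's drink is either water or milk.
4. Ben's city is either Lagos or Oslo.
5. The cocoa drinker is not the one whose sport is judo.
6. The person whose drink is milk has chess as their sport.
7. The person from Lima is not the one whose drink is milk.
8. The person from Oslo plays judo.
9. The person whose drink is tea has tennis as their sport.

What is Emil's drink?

With clues 1–9, milk, tea, and water are impossible for Emil's drink.
That leaves cocoa.

cocoa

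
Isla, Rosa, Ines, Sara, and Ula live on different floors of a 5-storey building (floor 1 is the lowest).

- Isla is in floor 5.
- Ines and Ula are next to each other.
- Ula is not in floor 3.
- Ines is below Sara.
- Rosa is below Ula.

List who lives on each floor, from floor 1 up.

From clue 1: Isla → floor 5.
From clues 1–2: Rosa is in {1,2,3,4}.
From clues 1–3: Ines is in {1,2,3}.
From clues 1–4: Sara is in {3,4}.
From clues 1–5: Rosa → floor 1, Ula → floor 2, Ines → floor 3, Sara → floor 4.

Rosa, Ula, Ines, Sara, Isla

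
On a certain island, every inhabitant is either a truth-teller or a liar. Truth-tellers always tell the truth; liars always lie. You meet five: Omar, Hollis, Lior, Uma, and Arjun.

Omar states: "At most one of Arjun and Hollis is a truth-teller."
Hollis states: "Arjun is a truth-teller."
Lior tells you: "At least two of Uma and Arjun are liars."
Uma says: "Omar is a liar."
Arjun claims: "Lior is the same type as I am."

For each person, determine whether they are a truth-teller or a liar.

Omar: truth-teller, Hollis: liar, Lior: truth-teller, Uma: liar, Arjun: liar

Consider Omar. Suppose Omar is a liar.
Then no assignment of the remaining roles makes every statement match its speaker's type — contradiction.
So Omar is a truth-teller.
With that fixed, Uma's statement is false, so Uma is a liar.
Consider Hollis. Suppose Hollis is a truth-teller.
Then no assignment of the remaining roles makes every statement match its speaker's type — contradiction.
So Hollis is a liar.
Consider Lior. Suppose Lior is a liar.
Then whichever role Arjun has, Arjun's statement has the wrong truth value — contradiction.
So Lior is a truth-teller.
Consider Arjun. Suppose Arjun is a truth-teller.
Then Hollis's statement comes out true, contradicting Hollis being a liar.
So Arjun is a liar.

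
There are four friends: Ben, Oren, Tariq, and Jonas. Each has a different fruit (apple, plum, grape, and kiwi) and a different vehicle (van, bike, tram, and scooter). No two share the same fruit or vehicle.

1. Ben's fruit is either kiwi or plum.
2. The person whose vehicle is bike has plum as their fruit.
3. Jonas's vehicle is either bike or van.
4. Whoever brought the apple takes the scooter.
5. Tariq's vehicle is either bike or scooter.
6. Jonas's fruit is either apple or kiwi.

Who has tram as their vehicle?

With clues 1–3, Jonas is impossible for the one with vehicle tram.
With clues 1–5, Tariq is impossible for the one with vehicle tram.
With clues 1–6, Ben is impossible for the one with vehicle tram.
That leaves Oren.

Oren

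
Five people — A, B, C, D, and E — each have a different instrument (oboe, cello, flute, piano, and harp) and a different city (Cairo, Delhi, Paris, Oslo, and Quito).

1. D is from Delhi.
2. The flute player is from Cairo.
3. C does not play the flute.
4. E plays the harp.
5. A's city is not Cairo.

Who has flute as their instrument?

With clues 1–2, D is impossible for the one with instrument flute.
With clues 1–3, C is impossible for the one with instrument flute.
With clues 1–4, E is impossible for the one with instrument flute.
With clues 1–5, A is impossible for the one with instrument flute.
That leaves B.

B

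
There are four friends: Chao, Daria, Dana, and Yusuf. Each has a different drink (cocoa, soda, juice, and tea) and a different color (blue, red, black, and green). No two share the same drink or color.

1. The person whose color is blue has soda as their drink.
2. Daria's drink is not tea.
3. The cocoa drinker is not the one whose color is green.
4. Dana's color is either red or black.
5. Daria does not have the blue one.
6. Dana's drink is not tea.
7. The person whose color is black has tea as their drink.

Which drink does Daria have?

juice

With clues 1–2, tea is impossible for Daria's drink.
With clues 1–5, soda is impossible for Daria's drink.
With clues 1–7, cocoa is impossible for Daria's drink.
That leaves juice.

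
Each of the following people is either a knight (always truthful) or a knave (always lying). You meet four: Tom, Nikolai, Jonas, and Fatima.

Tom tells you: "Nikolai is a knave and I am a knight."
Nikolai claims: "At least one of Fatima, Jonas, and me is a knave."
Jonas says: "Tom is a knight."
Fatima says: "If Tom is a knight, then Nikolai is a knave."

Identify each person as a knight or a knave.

Consider Tom. Suppose Tom is a knight.
Then no assignment of the remaining roles makes every statement match its speaker's type — contradiction.
So Tom is a knave.
With that fixed, Jonas's statement is false, so Jonas is a knave.
With that fixed, Fatima's statement is true, so Fatima is a knight.
With that fixed, Nikolai's statement is true, so Nikolai is a knight.

Tom: knave, Nikolai: knight, Jonas: knave, Fatima: knight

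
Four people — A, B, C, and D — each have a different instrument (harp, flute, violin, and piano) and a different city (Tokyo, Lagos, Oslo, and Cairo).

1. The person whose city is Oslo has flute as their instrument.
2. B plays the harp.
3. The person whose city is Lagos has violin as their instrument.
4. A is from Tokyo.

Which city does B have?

Cairo

With clues 1–2, Oslo is impossible for B's city.
With clues 1–3, Lagos is impossible for B's city.
With clues 1–4, Tokyo is impossible for B's city.
That leaves Cairo.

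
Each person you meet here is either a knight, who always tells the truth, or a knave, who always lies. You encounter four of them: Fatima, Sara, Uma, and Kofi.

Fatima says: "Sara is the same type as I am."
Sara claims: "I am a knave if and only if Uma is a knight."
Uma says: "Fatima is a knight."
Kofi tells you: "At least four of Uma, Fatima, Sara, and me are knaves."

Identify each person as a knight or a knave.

Consider Fatima. Suppose Fatima is a knight.
Then no assignment of the remaining roles makes every statement match its speaker's type — contradiction.
So Fatima is a knave.
With that fixed, Uma's statement is false, so Uma is a knave.
Consider Sara. Suppose Sara is a knave.
Then Fatima's statement comes out true, contradicting Fatima being a knave.
So Sara is a knight.
With that fixed, Kofi's statement is false, so Kofi is a knave.

Fatima: knave, Sara: knight, Uma: knave, Kofi: knave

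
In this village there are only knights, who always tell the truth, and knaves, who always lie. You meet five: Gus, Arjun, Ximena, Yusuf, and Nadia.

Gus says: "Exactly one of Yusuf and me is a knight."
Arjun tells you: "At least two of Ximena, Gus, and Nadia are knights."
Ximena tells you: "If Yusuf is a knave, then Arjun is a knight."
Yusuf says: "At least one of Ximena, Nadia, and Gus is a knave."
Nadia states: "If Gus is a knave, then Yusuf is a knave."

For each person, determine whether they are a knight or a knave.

Consider Gus. Suppose Gus is a knave.
Then no assignment of the remaining roles makes every statement match its speaker's type — contradiction.
So Gus is a knight.
With that fixed, Nadia's statement is true, so Nadia is a knight.
With that fixed, Arjun's statement is true, so Arjun is a knight.
With that fixed, Ximena's statement is true, so Ximena is a knight.
With that fixed, Yusuf's statement is false, so Yusuf is a knave.

Gus: knight, Arjun: knight, Ximena: knight, Yusuf: knave, Nadia: knight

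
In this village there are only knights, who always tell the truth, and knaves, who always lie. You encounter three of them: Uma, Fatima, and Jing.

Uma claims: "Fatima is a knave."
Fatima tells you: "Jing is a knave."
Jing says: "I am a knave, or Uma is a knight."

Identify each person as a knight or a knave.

Consider Uma. Suppose Uma is a knave.
Then whichever role Jing has, Jing's statement has the wrong truth value — contradiction.
So Uma is a knight.
With that fixed, Jing's statement is true, so Jing is a knight.
With that fixed, Fatima's statement is false, so Fatima is a knave.

Uma: knight, Fatima: knave, Jing: knight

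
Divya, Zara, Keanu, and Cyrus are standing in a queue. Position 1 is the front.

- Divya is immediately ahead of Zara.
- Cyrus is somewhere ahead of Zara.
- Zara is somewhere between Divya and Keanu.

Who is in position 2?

Divya

With clues 1–2, Zara is ruled out for position 2.
With clues 1–3, Cyrus and Keanu are ruled out for position 2.
So position 2 is Divya.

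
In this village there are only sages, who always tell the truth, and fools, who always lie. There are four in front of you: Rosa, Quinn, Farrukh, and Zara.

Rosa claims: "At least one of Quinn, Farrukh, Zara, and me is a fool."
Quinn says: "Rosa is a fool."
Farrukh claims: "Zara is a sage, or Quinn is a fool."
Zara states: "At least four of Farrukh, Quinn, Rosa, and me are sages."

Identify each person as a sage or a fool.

Rosa: sage, Quinn: fool, Farrukh: sage, Zara: fool

Consider Rosa. Suppose Rosa is a fool.
Then Rosa's own statement would have to be false, but it can't be — contradiction.
So Rosa is a sage.
With that fixed, Quinn's statement is false, so Quinn is a fool.
With that fixed, Farrukh's statement is true, so Farrukh is a sage.
With that fixed, Zara's statement is false, so Zara is a fool.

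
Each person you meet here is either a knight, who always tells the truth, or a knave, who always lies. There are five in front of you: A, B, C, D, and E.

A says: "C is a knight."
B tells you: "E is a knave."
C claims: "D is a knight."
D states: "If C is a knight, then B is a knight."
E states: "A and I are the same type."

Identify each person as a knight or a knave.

A: knight, B: knight, C: knight, D: knight, E: knave

Consider A. Suppose A is a knave.
Then whichever role E has, E's statement has the wrong truth value — contradiction.
So A is a knight.
Consider B. Suppose B is a knave.
Then no assignment of the remaining roles makes every statement match its speaker's type — contradiction.
So B is a knight.
With that fixed, D's statement is true, so D is a knight.
With that fixed, C's statement is true, so C is a knight.
Consider E. Suppose E is a knight.
Then B's statement comes out false, contradicting B being a knight.
So E is a knave.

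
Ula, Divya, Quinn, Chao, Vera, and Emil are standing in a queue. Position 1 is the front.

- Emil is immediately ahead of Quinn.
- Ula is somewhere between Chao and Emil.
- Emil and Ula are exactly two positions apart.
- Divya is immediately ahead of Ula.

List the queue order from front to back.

From clue 1: Quinn is in {2,3,4,5,6}.
From clues 1–2: Ula is in {2,3,4,5}.
From clues 1–4: Chao → position 1, Divya → position 2, Ula → position 3, Vera → position 4, Emil → position 5, Quinn → position 6.

Chao, Divya, Ula, Vera, Emil, Quinn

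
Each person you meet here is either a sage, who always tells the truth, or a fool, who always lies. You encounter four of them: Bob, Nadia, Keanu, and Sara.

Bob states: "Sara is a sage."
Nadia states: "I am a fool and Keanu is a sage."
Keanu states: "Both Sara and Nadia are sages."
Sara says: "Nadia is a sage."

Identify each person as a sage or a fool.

Consider Bob. Suppose Bob is a sage.
Then no assignment of the remaining roles makes every statement match its speaker's type — contradiction.
So Bob is a fool.
Consider Nadia. Suppose Nadia is a sage.
Then Nadia's own statement would have to be true, but it can't be — contradiction.
So Nadia is a fool.
With that fixed, Keanu's statement is false, so Keanu is a fool.
With that fixed, Sara's statement is false, so Sara is a fool.

Bob: fool, Nadia: fool, Keanu: fool, Sara: fool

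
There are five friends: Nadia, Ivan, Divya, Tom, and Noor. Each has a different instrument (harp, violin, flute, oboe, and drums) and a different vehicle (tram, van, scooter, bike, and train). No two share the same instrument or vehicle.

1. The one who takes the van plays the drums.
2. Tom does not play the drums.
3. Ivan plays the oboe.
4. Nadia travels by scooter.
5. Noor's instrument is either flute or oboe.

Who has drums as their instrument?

Divya

With clues 1–2, Tom is impossible for the one with instrument drums.
With clues 1–3, Ivan is impossible for the one with instrument drums.
With clues 1–4, Nadia is impossible for the one with instrument drums.
With clues 1–5, Noor is impossible for the one with instrument drums.
That leaves Divya.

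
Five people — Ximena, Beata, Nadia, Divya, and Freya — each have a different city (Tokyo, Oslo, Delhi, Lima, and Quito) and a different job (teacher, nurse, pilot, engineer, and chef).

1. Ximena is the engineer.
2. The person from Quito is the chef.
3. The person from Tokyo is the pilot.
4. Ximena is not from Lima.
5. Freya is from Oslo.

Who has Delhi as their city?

With clues 1–5, Beata, Divya, Freya, and Nadia are impossible for the one with city Delhi.
That leaves Ximena.

Ximena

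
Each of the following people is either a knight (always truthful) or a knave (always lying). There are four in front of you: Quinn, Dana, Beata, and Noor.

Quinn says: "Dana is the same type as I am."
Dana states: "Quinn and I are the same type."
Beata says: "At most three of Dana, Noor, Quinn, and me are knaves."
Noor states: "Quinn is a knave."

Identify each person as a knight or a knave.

Quinn: knight, Dana: knight, Beata: knight, Noor: knave

Consider Quinn. Suppose Quinn is a knave.
Then whichever role Dana has, Dana's statement has the wrong truth value — contradiction.
So Quinn is a knight.
With that fixed, Beata's statement is true, so Beata is a knight.
With that fixed, Noor's statement is false, so Noor is a knave.
Consider Dana. Suppose Dana is a knave.
Then Quinn's statement comes out false, contradicting Quinn being a knight.
So Dana is a knight.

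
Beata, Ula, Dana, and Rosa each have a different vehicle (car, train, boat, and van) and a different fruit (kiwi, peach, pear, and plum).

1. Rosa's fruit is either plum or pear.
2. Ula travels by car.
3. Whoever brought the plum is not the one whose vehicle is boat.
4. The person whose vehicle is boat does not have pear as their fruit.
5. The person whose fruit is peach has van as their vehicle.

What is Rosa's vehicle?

train

With clues 1–2, car is impossible for Rosa's vehicle.
With clues 1–4, boat is impossible for Rosa's vehicle.
With clues 1–5, van is impossible for Rosa's vehicle.
That leaves train.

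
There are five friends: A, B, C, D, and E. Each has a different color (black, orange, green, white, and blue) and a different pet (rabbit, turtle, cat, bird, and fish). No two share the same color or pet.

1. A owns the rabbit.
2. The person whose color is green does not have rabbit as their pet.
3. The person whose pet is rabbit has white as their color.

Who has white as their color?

With clues 1–3, B, C, D, and E are impossible for the one with color white.
That leaves A.

A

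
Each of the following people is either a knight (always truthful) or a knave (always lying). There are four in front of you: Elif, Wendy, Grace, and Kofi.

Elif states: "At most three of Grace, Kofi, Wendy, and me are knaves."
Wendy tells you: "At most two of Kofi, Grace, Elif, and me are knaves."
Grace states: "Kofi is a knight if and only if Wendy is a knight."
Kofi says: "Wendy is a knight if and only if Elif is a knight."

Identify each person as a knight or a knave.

Consider Elif. Suppose Elif is a knave.
Then no assignment of the remaining roles makes every statement match its speaker's type — contradiction.
So Elif is a knight.
Consider Wendy. Suppose Wendy is a knave.
Then no assignment of the remaining roles makes every statement match its speaker's type — contradiction.
So Wendy is a knight.
With that fixed, Kofi's statement is true, so Kofi is a knight.
With that fixed, Grace's statement is true, so Grace is a knight.

Elif: knight, Wendy: knight, Grace: knight, Kofi: knight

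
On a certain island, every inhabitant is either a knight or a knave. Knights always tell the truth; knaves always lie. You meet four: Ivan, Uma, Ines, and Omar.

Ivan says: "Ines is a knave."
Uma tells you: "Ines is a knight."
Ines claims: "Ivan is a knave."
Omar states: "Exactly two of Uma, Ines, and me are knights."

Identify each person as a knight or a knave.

Ivan: knight, Uma: knave, Ines: knave, Omar: knave

Consider Ivan. Suppose Ivan is a knave.
Then no assignment of the remaining roles makes every statement match its speaker's type — contradiction.
So Ivan is a knight.
With that fixed, Ines's statement is false, so Ines is a knave.
With that fixed, Uma's statement is false, so Uma is a knave.
With that fixed, Omar's statement is false, so Omar is a knave.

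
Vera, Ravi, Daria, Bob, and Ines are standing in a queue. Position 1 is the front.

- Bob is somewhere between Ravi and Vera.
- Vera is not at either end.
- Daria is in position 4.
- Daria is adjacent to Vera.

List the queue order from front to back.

From clue 1: Bob is in {2,3,4}.
From clues 1–2: Vera is in {2,3,4}.
From clues 1–3: Daria → position 4.
From clues 1–4: Ravi → position 1, Bob → position 2, Vera → position 3, Ines → position 5.

Ravi, Bob, Vera, Daria, Ines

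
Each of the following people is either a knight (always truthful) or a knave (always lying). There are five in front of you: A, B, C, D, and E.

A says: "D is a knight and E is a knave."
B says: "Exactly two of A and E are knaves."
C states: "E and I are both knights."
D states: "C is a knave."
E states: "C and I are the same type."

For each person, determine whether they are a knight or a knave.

A: knave, B: knave, C: knight, D: knave, E: knight

Consider A. Suppose A is a knight.
Then no assignment of the remaining roles makes every statement match its speaker's type — contradiction.
So A is a knave.
Consider B. Suppose B is a knight.
Then no assignment of the remaining roles makes every statement match its speaker's type — contradiction.
So B is a knave.
Consider C. Suppose C is a knave.
Then whichever role E has, E's statement has the wrong truth value — contradiction.
So C is a knight.
With that fixed, D's statement is false, so D is a knave.
Consider E. Suppose E is a knave.
Then B's statement comes out true, contradicting B being a knave.
So E is a knight.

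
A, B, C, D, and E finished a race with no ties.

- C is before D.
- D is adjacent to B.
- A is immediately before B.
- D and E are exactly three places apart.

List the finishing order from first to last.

C, E, A, B, D

From clue 1: C is in {1,2,3,4}.
From clues 1–2: C is in {1,2,3}.
From clues 1–3: A is in {2,3}.
From clues 1–4: C → place 1, E → place 2, A → place 3, B → place 4, D → place 5.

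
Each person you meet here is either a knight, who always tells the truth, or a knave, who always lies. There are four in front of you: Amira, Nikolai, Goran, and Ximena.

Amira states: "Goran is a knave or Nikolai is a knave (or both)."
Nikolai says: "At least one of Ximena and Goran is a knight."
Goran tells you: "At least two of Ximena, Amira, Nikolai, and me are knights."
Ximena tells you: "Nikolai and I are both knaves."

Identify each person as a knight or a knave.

Consider Amira. Suppose Amira is a knight.
Then no assignment of the remaining roles makes every statement match its speaker's type — contradiction.
So Amira is a knave.
Consider Nikolai. Suppose Nikolai is a knave.
Then Amira's statement comes out true, contradicting Amira being a knave.
So Nikolai is a knight.
With that fixed, Ximena's statement is false, so Ximena is a knave.
Consider Goran. Suppose Goran is a knave.
Then Amira's statement comes out true, contradicting Amira being a knave.
So Goran is a knight.

Amira: knave, Nikolai: knight, Goran: knight, Ximena: knave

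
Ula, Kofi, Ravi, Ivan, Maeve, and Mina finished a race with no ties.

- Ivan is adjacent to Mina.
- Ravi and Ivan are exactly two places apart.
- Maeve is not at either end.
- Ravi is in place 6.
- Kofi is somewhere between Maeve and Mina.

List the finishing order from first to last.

From clues 1–3: Maeve is in {2,3,4,5}.
From clues 1–4: Ivan → place 4, Ravi → place 6.
From clues 1–5: Ula → place 1, Maeve → place 2, Kofi → place 3, Mina → place 5.

Ula, Maeve, Kofi, Ivan, Mina, Ravi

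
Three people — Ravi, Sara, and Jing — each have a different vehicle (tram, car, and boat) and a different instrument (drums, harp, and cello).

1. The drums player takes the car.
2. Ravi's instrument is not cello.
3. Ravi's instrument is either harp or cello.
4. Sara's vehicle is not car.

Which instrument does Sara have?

With clues 1–3, harp is impossible for Sara's instrument.
With clues 1–4, drums is impossible for Sara's instrument.
That leaves cello.

cello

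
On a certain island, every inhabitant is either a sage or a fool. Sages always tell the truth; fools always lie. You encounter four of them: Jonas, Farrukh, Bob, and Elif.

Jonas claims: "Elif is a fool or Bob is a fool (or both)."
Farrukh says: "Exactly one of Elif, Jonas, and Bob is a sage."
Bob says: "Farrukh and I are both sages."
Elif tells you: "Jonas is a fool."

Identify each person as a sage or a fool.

Jonas: sage, Farrukh: sage, Bob: fool, Elif: fool

Consider Jonas. Suppose Jonas is a fool.
Then no assignment of the remaining roles makes every statement match its speaker's type — contradiction.
So Jonas is a sage.
With that fixed, Elif's statement is false, so Elif is a fool.
Consider Farrukh. Suppose Farrukh is a fool.
Then no assignment of the remaining roles makes every statement match its speaker's type — contradiction.
So Farrukh is a sage.
Consider Bob. Suppose Bob is a sage.
Then Farrukh's statement comes out false, contradicting Farrukh being a sage.
So Bob is a fool.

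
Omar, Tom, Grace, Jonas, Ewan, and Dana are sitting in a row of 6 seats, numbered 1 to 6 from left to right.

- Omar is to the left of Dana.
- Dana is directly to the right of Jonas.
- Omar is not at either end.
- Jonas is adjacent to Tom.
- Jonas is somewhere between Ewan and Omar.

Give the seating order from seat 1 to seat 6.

Grace, Omar, Tom, Jonas, Dana, Ewan

From clue 1: Omar is in {1,2,3,4,5}.
From clues 1–2: Omar is in {1,2,3,4}.
From clues 1–3: Omar is in {2,3,4}.
From clues 1–4: Omar is in {2,3}.
From clues 1–5: Grace → seat 1, Omar → seat 2, Tom → seat 3, Jonas → seat 4, Dana → seat 5, Ewan → seat 6.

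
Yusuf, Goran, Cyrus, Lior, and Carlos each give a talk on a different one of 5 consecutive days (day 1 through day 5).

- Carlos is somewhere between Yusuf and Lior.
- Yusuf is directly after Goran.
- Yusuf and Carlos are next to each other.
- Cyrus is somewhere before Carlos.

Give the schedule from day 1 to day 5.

From clue 1: Carlos is in {2,3,4}.
From clues 1–3: Yusuf is in {2,3}.
From clues 1–4: Cyrus → day 1, Goran → day 2, Yusuf → day 3, Carlos → day 4, Lior → day 5.

Cyrus, Goran, Yusuf, Carlos, Lior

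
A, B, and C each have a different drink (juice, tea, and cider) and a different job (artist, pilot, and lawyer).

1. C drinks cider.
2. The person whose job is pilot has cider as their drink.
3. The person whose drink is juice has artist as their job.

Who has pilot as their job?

C

With clues 1–2, A and B are impossible for the one with job pilot.
That leaves C.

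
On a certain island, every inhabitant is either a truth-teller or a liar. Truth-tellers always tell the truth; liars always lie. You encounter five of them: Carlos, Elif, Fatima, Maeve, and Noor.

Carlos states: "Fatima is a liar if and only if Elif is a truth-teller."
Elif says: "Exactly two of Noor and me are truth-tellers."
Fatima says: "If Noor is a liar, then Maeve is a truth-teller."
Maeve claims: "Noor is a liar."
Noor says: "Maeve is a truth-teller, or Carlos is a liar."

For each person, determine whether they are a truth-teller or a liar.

Carlos: liar, Elif: truth-teller, Fatima: truth-teller, Maeve: liar, Noor: truth-teller

Consider Carlos. Suppose Carlos is a truth-teller.
Then no assignment of the remaining roles makes every statement match its speaker's type — contradiction.
So Carlos is a liar.
With that fixed, Noor's statement is true, so Noor is a truth-teller.
With that fixed, Fatima's statement is true, so Fatima is a truth-teller.
With that fixed, Maeve's statement is false, so Maeve is a liar.
Consider Elif. Suppose Elif is a liar.
Then Carlos's statement comes out true, contradicting Carlos being a liar.
So Elif is a truth-teller.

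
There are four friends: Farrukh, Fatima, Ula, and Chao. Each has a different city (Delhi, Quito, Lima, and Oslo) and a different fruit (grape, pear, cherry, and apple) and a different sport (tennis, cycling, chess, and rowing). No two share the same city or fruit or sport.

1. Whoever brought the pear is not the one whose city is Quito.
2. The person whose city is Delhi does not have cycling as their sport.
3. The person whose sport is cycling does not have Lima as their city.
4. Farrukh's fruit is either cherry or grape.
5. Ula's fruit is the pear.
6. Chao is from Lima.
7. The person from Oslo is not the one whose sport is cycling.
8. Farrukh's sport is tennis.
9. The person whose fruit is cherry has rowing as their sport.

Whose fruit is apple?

With clues 1–4, Farrukh is impossible for the one with fruit apple.
With clues 1–5, Ula is impossible for the one with fruit apple.
With clues 1–9, Chao is impossible for the one with fruit apple.
That leaves Fatima.

Fatima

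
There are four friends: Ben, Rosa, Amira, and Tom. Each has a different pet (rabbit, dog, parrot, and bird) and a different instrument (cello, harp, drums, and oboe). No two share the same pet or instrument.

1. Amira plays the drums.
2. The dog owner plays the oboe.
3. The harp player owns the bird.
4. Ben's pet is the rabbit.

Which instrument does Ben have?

Clue 1 rules out drums for Ben's instrument.
With clues 1–4, harp and oboe are impossible for Ben's instrument.
That leaves cello.

cello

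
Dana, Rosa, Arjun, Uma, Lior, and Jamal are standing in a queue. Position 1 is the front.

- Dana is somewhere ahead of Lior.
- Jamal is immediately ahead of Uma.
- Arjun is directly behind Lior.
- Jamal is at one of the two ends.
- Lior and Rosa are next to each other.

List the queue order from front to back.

Jamal, Uma, Dana, Rosa, Lior, Arjun

From clue 1: Dana is in {1,2,3,4,5}.
From clues 1–3: Dana is in {1,2,3,4}.
From clues 1–4: Jamal → position 1, Uma → position 2.
From clues 1–5: Dana → position 3, Rosa → position 4, Lior → position 5, Arjun → position 6.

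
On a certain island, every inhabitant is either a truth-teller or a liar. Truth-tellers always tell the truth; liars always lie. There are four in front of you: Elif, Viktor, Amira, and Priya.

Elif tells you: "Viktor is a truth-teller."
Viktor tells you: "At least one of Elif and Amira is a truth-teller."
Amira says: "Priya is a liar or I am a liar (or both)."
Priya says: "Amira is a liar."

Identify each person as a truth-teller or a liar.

Consider Elif. Suppose Elif is a liar.
Then no assignment of the remaining roles makes every statement match its speaker's type — contradiction.
So Elif is a truth-teller.
With that fixed, Viktor's statement is true, so Viktor is a truth-teller.
Consider Amira. Suppose Amira is a liar.
Then Amira's own statement would have to be false, but it can't be — contradiction.
So Amira is a truth-teller.
With that fixed, Priya's statement is false, so Priya is a liar.

Elif: truth-teller, Viktor: truth-teller, Amira: truth-teller, Priya: liar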